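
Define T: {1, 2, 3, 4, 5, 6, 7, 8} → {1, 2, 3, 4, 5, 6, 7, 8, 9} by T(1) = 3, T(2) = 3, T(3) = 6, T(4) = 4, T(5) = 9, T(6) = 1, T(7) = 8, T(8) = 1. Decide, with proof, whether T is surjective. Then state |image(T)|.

6

No element maps to 2, so T is not surjective.
The image of T is {1, 3, 4, 6, 8, 9}, which has 6 elements.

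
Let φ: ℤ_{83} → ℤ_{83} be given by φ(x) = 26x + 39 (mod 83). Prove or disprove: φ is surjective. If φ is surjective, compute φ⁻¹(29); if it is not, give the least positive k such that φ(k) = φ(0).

Since gcd(26, 83) = 1, 26 is invertible modulo 83. Euclid's algorithm: 83 = 3·26 + 5, 26 = 5·5 + 1; back-substituting gives 1 = 16·26 − 5·83, so 26⁻¹ ≡ 16 (mod 83).
For any y ∈ ℤ_{83}, x = 16(y − 39) mod 83 satisfies φ(x) = 26·16(y − 39) + 39 ≡ y (since 26·16 ≡ 1 mod 83). So every y has a preimage.
So φ is surjective.
Since φ is surjective, we compute φ⁻¹(29): solve 26x + 39 ≡ 29 (mod 83), i.e. 26x ≡ 73 (mod 83).
Multiplying by 26⁻¹ = 16 gives x ≡ 16·73 = 1168 = 14·83 + 6 ≡ 6 (mod 83).
Check: φ(6) = 26·6 + 39 = 195 = 2·83 + 29 ≡ 29 (mod 83).

6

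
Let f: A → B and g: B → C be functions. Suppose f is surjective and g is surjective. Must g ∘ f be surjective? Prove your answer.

Let c ∈ C. Since g is surjective, there is b ∈ B with g(b) = c. Since f is surjective, there is a ∈ A with f(a) = b.
Then (g ∘ f)(a) = g(b) = c. Thus g ∘ f is surjective.

surjective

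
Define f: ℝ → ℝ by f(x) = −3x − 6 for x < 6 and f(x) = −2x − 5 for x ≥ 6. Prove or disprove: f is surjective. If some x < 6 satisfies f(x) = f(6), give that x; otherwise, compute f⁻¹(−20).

11/3

Both pieces are strictly decreasing (slopes −3 and −2), so each is injective on its own interval.
The left piece maps (−∞, 6) onto (−24, ∞); the right piece maps [6, ∞) onto (−∞, −17].
The union (−24, ∞) ∪ (−∞, −17] covers ℝ, so f is surjective.
For the follow-up: the images overlap, so an x < 6 with f(x) = f(6) exists. f(6) = −17; solving −3x − 6 = −17 for x < 6 gives x = (−17 + 6)/(−3) = 11/3.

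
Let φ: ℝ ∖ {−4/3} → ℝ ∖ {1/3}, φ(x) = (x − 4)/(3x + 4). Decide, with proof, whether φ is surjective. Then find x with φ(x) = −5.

For any y ≠ 1/3, solving y(3x + 4) = x − 4 for x gives a well-defined x ≠ −4/3. So φ is surjective.
Solving φ(x) = −5: cross-multiplying gives x − 4 = −5(3x + 4), which rearranges to 16x = −16, so x = −1.

-1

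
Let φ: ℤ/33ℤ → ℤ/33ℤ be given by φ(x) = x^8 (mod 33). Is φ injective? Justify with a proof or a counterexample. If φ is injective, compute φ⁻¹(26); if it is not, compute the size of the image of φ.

φ(4): Repeated squaring mod 33: 4^1 ≡ 4, 4^2 ≡ 4² = 16, 4^4 ≡ 16² = 256 ≡ 25, 4^8 ≡ 25² = 625 ≡ 31. So 4^8 ≡ 31 (mod 33).
φ(7): Repeated squaring mod 33: 7^1 ≡ 7, 7^2 ≡ 7² = 49 ≡ 16, 7^4 ≡ 16² = 256 ≡ 25, 7^8 ≡ 25² = 625 ≡ 31. So 7^8 ≡ 31 (mod 33).
So φ(4) = φ(7) = 31 while 4 ≠ 7, hence φ is not injective.
Since φ is not injective, we determine |image(φ)|. Computing x^8 mod 33 for each x (by repeated squaring, reducing mod 33 at every step), the values φ(0), φ(1), …, φ(32) are: 0, 1, 25, 27, 31, 4, 15, 31, 16, 3, 1, 22, 12, 25, 16, 9, 4, 4, 9, 16, 25, 12, 22, 1, 3, 16, 31, 15, 4, 31, 27, 25, 1.
The distinct values are {0, 1, 3, 4, 9, 12, 15, 16, 22, 25, 27, 31}; there are 12 of them.

12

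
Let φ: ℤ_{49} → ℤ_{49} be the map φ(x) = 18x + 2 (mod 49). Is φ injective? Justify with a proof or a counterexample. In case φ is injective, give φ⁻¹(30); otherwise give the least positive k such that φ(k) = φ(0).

By definition, φ is injective when φ(u) = φ(v) forces u = v.
If φ(u) = φ(v), then 18u ≡ 18v (mod 49). Because gcd(18, 49) = 1, we may cancel 18 to get u ≡ v (mod 49).
Therefore φ is injective.
We now compute 18⁻¹ mod 49 explicitly. Euclid's algorithm: 49 = 2·18 + 13, 18 = 1·13 + 5, 13 = 2·5 + 3, 5 = 1·3 + 2, 3 = 1·2 + 1; back-substituting gives 1 = 30·18 − 11·49, so 18⁻¹ ≡ 30 (mod 49).
Since φ is injective, we compute φ⁻¹(30): solve 18x + 2 ≡ 30 (mod 49), i.e. 18x ≡ 28 (mod 49).
Multiplying by 18⁻¹ = 30 gives x ≡ 30·28 = 840 = 17·49 + 7 ≡ 7 (mod 49).
Check: φ(7) = 18·7 + 2 = 128 = 2·49 + 30 ≡ 30 (mod 49).

7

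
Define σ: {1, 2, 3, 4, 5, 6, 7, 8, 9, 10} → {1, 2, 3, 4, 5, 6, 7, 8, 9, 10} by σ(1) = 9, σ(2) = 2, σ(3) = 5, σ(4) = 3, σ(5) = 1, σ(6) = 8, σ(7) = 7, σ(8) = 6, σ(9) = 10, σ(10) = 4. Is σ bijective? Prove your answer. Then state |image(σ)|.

The values 9, 2, 5, 3, 1, 8, 7, 6, 10, 4 are a permutation of {1, 2, 3, 4, 5, 6, 7, 8, 9, 10}: each element appears exactly once.
So σ is injective and surjective, hence bijective.
The image of σ is {1, 2, 3, 4, 5, 6, 7, 8, 9, 10}, which has 10 elements.

10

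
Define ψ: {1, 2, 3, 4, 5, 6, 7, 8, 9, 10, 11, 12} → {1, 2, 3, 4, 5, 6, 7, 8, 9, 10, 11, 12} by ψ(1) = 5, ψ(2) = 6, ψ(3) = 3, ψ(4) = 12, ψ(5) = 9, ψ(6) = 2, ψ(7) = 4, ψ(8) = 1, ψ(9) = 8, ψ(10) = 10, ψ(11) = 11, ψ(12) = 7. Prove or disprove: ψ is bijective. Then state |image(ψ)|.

The values 5, 6, 3, 12, 9, 2, 4, 1, 8, 10, 11, 7 are a permutation of {1, 2, 3, 4, 5, 6, 7, 8, 9, 10, 11, 12}: each element appears exactly once.
So ψ is injective and surjective, hence bijective.
The image of ψ is {1, 2, 3, 4, 5, 6, 7, 8, 9, 10, 11, 12}, which has 12 elements.

12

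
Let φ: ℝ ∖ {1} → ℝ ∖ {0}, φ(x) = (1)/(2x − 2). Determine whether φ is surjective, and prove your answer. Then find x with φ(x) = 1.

For any y ≠ 0, solving y(2x − 2) = 1 for x gives a well-defined x ≠ 1. So φ is surjective.
Solving φ(x) = 1: cross-multiplying gives 1 = 1(2x − 2), which rearranges to −2x = −3, so x = 3/2.

3/2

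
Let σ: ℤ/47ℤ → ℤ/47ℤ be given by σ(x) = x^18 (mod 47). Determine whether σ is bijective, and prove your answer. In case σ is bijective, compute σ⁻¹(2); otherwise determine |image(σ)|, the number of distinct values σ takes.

24

σ(23): Repeated squaring mod 47: 23^1 ≡ 23, 23^2 ≡ 23² = 529 ≡ 12, 23^4 ≡ 12² = 144 ≡ 3, 23^8 ≡ 3² = 9, 23^16 ≡ 9² = 81 ≡ 34. Since 18 = 16 + 2, 23^18 ≡ 34·12: 34·12 = 408 ≡ 32. So 23^18 ≡ 32 (mod 47).
σ(24): Repeated squaring mod 47: 24^1 ≡ 24, 24^2 ≡ 24² = 576 ≡ 12, 24^4 ≡ 12² = 144 ≡ 3, 24^8 ≡ 3² = 9, 24^16 ≡ 9² = 81 ≡ 34. Since 18 = 16 + 2, 24^18 ≡ 34·12: 34·12 = 408 ≡ 32. So 24^18 ≡ 32 (mod 47).
So σ(23) = σ(24) = 32 while 23 ≠ 24, thus σ is not injective, hence not bijective.
Since σ is not bijective, we determine |image(σ)|. Computing x^18 mod 47 for each x (by repeated squaring, reducing mod 47 at every step), the values σ(0), σ(1), …, σ(46) are: 0, 1, 25, 6, 14, 2, 9, 42, 21, 36, 3, 34, 37, 27, 16, 12, 8, 18, 7, 24, 28, 17, 4, 32, 32, 4, 17, 28, 24, 7, 18, 8, 12, 16, 27, 37, 34, 3, 36, 21, 42, 9, 2, 14, 6, 25, 1.
The distinct values are {0, 1, 2, 3, 4, 6, 7, 8, 9, 12, 14, 16, 17, 18, 21, 24, 25, 27, 28, 32, 34, 36, 37, 42}; there are 24 of them.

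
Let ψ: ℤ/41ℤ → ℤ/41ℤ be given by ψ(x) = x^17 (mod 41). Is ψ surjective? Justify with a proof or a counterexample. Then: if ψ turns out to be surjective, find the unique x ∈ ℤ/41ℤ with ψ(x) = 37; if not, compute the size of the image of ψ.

Since 41 is prime, the nonzero elements of ℤ/41ℤ form a cyclic group of order 40.
As gcd(17, 40) = 1, raising to the 17th power is a bijection on this group: if u^17 ≡ v^17 then (uv^{−1})^17 = 1, and the only element of order dividing gcd(17, 40) = 1 is 1, so u = v.
With ψ(0) = 0 this makes ψ injective on all of ℤ/41ℤ, hence bijective (finite equal-size domain and codomain). In particular ψ is surjective.
Since ψ is surjective, we find the preimage of 37. The inverse of x ↦ x^17 on (ℤ/41ℤ)^× is x ↦ x^33, because 17·33 = 561 = 14·40 + 1 ≡ 1 (mod 40) and x^{40} = 1 for x ≠ 0 (Fermat). So ψ⁻¹(37) = 37^33 mod 41.
Repeated squaring mod 41: 37^1 ≡ 37, 37^2 ≡ 37² = 1369 ≡ 16, 37^4 ≡ 16² = 256 ≡ 10, 37^8 ≡ 10² = 100 ≡ 18, 37^16 ≡ 18² = 324 ≡ 37, 37^32 ≡ 37² = 1369 ≡ 16. Since 33 = 32 + 1, 37^33 ≡ 16·37: 16·37 = 592 ≡ 18. So 37^33 ≡ 18 (mod 41).
Hence ψ⁻¹(37) = 18.

18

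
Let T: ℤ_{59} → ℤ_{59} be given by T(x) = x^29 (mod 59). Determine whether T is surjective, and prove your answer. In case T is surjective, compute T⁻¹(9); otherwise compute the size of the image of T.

T(1) = 1^29 = 1.
T(3): Repeated squaring mod 59: 3^1 ≡ 3, 3^2 ≡ 3² = 9, 3^4 ≡ 9² = 81 ≡ 22, 3^8 ≡ 22² = 484 ≡ 12, 3^16 ≡ 12² = 144 ≡ 26. Since 29 = 16 + 8 + 4 + 1, 3^29 ≡ 26·12·22·3: 26·12 = 312 ≡ 17, then 17·22 = 374 ≡ 20, then 20·3 = 60 ≡ 1. So 3^29 ≡ 1 (mod 59).
So T(1) = T(3) = 1 while 1 ≠ 3, so T is not injective.
A non-injective map from the 59-element set ℤ_{59} to itself takes at most 58 distinct values, so it cannot be surjective. Hence T is not surjective.
Since T is not surjective, we determine |image(T)|. Computing x^29 mod 59 for each x (by repeated squaring, reducing mod 59 at every step), the values T(0), T(1), …, T(58) are: 0, 1, 58, 1, 1, 1, 58, 1, 58, 1, 58, 58, 1, 58, 58, 1, 1, 1, 58, 1, 1, 1, 1, 58, 58, 1, 1, 1, 1, 1, 58, 58, 58, 58, 58, 1, 1, 58, 58, 58, 58, 1, 58, 58, 58, 1, 1, 58, 1, 1, 58, 1, 58, 1, 58, 58, 58, 1, 58.
The distinct values are {0, 1, 58}; there are 3 of them.

3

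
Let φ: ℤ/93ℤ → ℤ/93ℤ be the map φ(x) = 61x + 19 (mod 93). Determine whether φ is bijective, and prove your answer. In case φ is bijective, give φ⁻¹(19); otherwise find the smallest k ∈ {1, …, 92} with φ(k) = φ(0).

Suppose φ(u) = φ(v) in ℤ/93ℤ. Then 61u + 19 ≡ 61v + 19 (mod 93), therefore 61(u − v) ≡ 0 (mod 93).
Since gcd(61, 93) = 1, 61 is invertible modulo 93, thus u − v ≡ 0 (mod 93), i.e. u = v.
We now compute 61⁻¹ mod 93 explicitly. Euclid's algorithm: 93 = 1·61 + 32, 61 = 1·32 + 29, 32 = 1·29 + 3, 29 = 9·3 + 2, 3 = 1·2 + 1; back-substituting gives 1 = 61·61 − 40·93, so 61⁻¹ ≡ 61 (mod 93).
For any y ∈ ℤ/93ℤ, x = 61(y − 19) mod 93 satisfies φ(x) = 61·61(y − 19) + 19 ≡ y (since 61·61 ≡ 1 mod 93). So every y has a preimage.
So φ is bijective.
Since φ is bijective, we compute φ⁻¹(19): solve 61x + 19 ≡ 19 (mod 93), i.e. 61x ≡ 0 (mod 93).
Multiplying by 61⁻¹ = 61 gives x ≡ 61·0 = 0 ≡ 0 (mod 93).
Check: φ(0) = 61·0 + 19 = 19 ≡ 19 (mod 93).

0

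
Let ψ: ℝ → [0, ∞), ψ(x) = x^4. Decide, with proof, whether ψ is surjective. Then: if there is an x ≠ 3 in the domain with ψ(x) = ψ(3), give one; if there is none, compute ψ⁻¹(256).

-3

For any y ∈ [0, ∞), x = y^{1/4} ∈ ℝ satisfies x^4 = y, so ψ is surjective.
For the follow-up, such an x exists: taking x = −3 ∈ ℝ gives ψ(−3) = 81 = ψ(3) with −3 ≠ 3.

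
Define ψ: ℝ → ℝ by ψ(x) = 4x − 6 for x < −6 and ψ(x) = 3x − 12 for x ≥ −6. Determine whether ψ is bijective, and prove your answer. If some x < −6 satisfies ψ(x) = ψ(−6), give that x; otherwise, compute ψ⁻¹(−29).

Both pieces are strictly increasing (slopes 4 and 3), so each is injective on its own interval.
The left piece maps (−∞, −6) onto (−∞, −30); the right piece maps [−6, ∞) onto [−30, ∞).
Since −30 = −30, the images partition ℝ: ψ is injective and surjective, hence bijective.
Because the two images are disjoint, no x < −6 has ψ(x) = ψ(−6), so we compute ψ⁻¹(−29): −29 lies in [−30, ∞), so solve 3x − 12 = −29: x = (−29 + 12)/3 = −17/3.

-17/3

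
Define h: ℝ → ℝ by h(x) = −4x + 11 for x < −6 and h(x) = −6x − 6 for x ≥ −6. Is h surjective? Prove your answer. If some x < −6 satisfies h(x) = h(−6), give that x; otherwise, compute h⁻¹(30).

-6

Both pieces are strictly decreasing (slopes −4 and −6), so each is injective on its own interval.
The left piece maps (−∞, −6) onto (35, ∞); the right piece maps [−6, ∞) onto (−∞, 30].
The union (35, ∞) ∪ (−∞, 30] omits the interval between 35 and 30; in particular 35 has no preimage. So h is not surjective.
Because the two images are disjoint, no x < −6 has h(x) = h(−6), so we compute h⁻¹(30): 30 lies in (−∞, 30], so solve −6x − 6 = 30: x = (30 + 6)/(−6) = −6.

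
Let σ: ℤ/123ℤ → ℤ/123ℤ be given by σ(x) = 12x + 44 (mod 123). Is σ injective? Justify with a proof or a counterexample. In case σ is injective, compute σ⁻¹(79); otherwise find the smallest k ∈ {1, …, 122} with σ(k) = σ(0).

Recall that σ is injective if σ(s) = σ(t) implies s = t.
We have gcd(12, 123) = 3 > 1. Taking s = 0 and t = 41: σ(0) = 44 and σ(41) = 12·41 + 44 = 536 ≡ 44 (mod 123).
So σ(0) = σ(41) while 0 ≠ 41, thus σ is not injective.
Since σ is not injective, we find the least positive k with σ(k) = σ(0): this means 12k ≡ 0 (mod 123), i.e. 123 ∣ 12k. Since gcd(12, 123) = 3, dividing through by 3 this holds exactly when 41 ∣ 4k, and as gcd(4, 41) = 1, exactly when 41 ∣ k.
The smallest positive such k is 41.

41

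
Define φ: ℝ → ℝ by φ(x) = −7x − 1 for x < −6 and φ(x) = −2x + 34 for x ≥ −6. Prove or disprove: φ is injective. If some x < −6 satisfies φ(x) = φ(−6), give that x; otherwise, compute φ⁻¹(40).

-47/7

Both pieces are strictly decreasing (slopes −7 and −2), so each is injective on its own interval.
The left piece maps (−∞, −6) onto (41, ∞); the right piece maps [−6, ∞) onto (−∞, 46].
These images overlap. In particular φ(−6) = 46 (right piece), and solving −7x − 1 = 46 on the left piece gives x = −47/7 < −6.
So φ(−47/7) = φ(−6) with −47/7 ≠ −6, and φ is not injective. This x = −47/7 is the requested value below −6.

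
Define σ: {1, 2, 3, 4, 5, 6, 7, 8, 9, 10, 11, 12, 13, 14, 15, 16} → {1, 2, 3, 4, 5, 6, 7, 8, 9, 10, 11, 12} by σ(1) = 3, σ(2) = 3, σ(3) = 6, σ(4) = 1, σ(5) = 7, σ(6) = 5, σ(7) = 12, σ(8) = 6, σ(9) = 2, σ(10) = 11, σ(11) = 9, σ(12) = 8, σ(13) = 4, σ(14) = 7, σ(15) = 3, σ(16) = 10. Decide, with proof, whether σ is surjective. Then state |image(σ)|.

12

Every element of the codomain has a preimage: 1 = σ(4), 2 = σ(9), 3 = σ(1), 4 = σ(13), 5 = σ(6), 6 = σ(3), 7 = σ(5), 8 = σ(12), 9 = σ(11), 10 = σ(16), 11 = σ(10), 12 = σ(7).
Hence σ is surjective.
The image of σ is {1, 2, 3, 4, 5, 6, 7, 8, 9, 10, 11, 12}, which has 12 elements.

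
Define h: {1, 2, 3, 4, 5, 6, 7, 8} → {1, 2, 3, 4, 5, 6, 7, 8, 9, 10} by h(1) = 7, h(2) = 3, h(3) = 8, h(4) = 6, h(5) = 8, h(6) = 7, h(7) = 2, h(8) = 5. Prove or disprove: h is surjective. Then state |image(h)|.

No element maps to 1, so h is not surjective.
The image of h is {2, 3, 5, 6, 7, 8}, which has 6 elements.

6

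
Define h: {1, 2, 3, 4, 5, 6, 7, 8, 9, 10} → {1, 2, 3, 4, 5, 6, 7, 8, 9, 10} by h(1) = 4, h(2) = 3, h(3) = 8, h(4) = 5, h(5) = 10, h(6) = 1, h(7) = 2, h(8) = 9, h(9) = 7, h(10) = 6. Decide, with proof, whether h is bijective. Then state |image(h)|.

10

The values 4, 3, 8, 5, 10, 1, 2, 9, 7, 6 are a permutation of {1, 2, 3, 4, 5, 6, 7, 8, 9, 10}: each element appears exactly once.
So h is injective and surjective, hence bijective.
The image of h is {1, 2, 3, 4, 5, 6, 7, 8, 9, 10}, which has 10 elements.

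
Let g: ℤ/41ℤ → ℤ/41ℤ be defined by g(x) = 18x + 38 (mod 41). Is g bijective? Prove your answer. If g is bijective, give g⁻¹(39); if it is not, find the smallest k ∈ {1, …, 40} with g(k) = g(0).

If g(a) = g(b), then 18a ≡ 18b (mod 41). Because gcd(18, 41) = 1, we may cancel 18 to get a ≡ b (mod 41).
We now compute 18⁻¹ mod 41 explicitly. Euclid's algorithm: 41 = 2·18 + 5, 18 = 3·5 + 3, 5 = 1·3 + 2, 3 = 1·2 + 1; back-substituting gives 1 = 16·18 − 7·41, so 18⁻¹ ≡ 16 (mod 41).
Then y ↦ 16(y − 38) is a two-sided inverse to g, so every y ∈ ℤ/41ℤ has a preimage.
Therefore g is bijective.
Since g is bijective, we compute g⁻¹(39): solve 18x + 38 ≡ 39 (mod 41), i.e. 18x ≡ 1 (mod 41).
Multiplying by 18⁻¹ = 16 gives x ≡ 16·1 = 16 ≡ 16 (mod 41).
Check: g(16) = 18·16 + 38 = 326 = 7·41 + 39 ≡ 39 (mod 41).

16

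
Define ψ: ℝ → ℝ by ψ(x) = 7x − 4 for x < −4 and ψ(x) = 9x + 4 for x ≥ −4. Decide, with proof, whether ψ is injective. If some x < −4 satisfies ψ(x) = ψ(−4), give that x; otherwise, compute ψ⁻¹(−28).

Both pieces are strictly increasing (slopes 7 and 9), so each is injective on its own interval.
The left piece maps (−∞, −4) onto (−∞, −32); the right piece maps [−4, ∞) onto [−32, ∞).
These images are disjoint, so no value is attained by both pieces. Hence ψ is injective.
Because the two images are disjoint, no x < −4 has ψ(x) = ψ(−4), so we compute ψ⁻¹(−28): −28 lies in [−32, ∞), so solve 9x + 4 = −28: x = (−28 − 4)/9 = −32/9.

-32/9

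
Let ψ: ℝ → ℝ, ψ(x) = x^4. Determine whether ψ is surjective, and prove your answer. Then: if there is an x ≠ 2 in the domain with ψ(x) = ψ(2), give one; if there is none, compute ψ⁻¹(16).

-2

Since 4 is even, x^4 ≥ 0 for all x ∈ ℝ, so −1 ∈ ℝ has no preimage. Hence ψ is not surjective.
For the follow-up, such an x exists: taking x = −2 ∈ ℝ gives ψ(−2) = 16 = ψ(2) with −2 ≠ 2.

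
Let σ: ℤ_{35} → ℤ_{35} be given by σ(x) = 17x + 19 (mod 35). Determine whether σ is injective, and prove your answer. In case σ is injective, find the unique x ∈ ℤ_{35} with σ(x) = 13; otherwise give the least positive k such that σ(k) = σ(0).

If σ(s) = σ(t), then 17s ≡ 17t (mod 35). Because gcd(17, 35) = 1, we may cancel 17 to get s ≡ t (mod 35).
Thus σ is injective.
We now compute 17⁻¹ mod 35 explicitly. Euclid's algorithm: 35 = 2·17 + 1; back-substituting gives 1 = 33·17 − 16·35, so 17⁻¹ ≡ 33 (mod 35).
Since σ is injective, we compute σ⁻¹(13): solve 17x + 19 ≡ 13 (mod 35), i.e. 17x ≡ 29 (mod 35).
Multiplying by 17⁻¹ = 33 gives x ≡ 33·29 = 957 = 27·35 + 12 ≡ 12 (mod 35).
Check: σ(12) = 17·12 + 19 = 223 = 6·35 + 13 ≡ 13 (mod 35).

12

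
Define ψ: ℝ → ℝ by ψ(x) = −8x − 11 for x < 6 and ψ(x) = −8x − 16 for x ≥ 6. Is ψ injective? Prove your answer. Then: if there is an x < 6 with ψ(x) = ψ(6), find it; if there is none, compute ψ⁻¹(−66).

25/4

Both pieces are strictly decreasing (slopes −8 and −8), so each is injective on its own interval.
The left piece maps (−∞, 6) onto (−59, ∞); the right piece maps [6, ∞) onto (−∞, −64].
These images are disjoint, so no value is attained by both pieces. Therefore ψ is injective.
Because the two images are disjoint, no x < 6 has ψ(x) = ψ(6), so we compute ψ⁻¹(−66): −66 lies in (−∞, −64], so solve −8x − 16 = −66: x = (−66 + 16)/(−8) = 25/4.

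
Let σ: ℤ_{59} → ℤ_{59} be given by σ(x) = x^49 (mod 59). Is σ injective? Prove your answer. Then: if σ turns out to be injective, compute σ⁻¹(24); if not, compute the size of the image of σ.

Since 59 is prime, the nonzero elements of ℤ_{59} form a cyclic group of order 58.
As gcd(49, 58) = 1, raising to the 49th power is a bijection on this group: if s^49 ≡ t^49 then (st^{−1})^49 = 1, and the only element of order dividing gcd(49, 58) = 1 is 1, so s = t.
With σ(0) = 0 this makes σ injective on all of ℤ_{59}, hence bijective (finite equal-size domain and codomain). In particular σ is injective.
Since σ is injective, we find the preimage of 24. The inverse of x ↦ x^49 on (ℤ_{59})^× is x ↦ x^45, because 49·45 = 2205 = 38·58 + 1 ≡ 1 (mod 58) and x^{58} = 1 for x ≠ 0 (Fermat). So σ⁻¹(24) = 24^45 mod 59.
Repeated squaring mod 59: 24^1 ≡ 24, 24^2 ≡ 24² = 576 ≡ 45, 24^4 ≡ 45² = 2025 ≡ 19, 24^8 ≡ 19² = 361 ≡ 7, 24^16 ≡ 7² = 49, 24^32 ≡ 49² = 2401 ≡ 41. Since 45 = 32 + 8 + 4 + 1, 24^45 ≡ 41·7·19·24: 41·7 = 287 ≡ 51, then 51·19 = 969 ≡ 25, then 25·24 = 600 ≡ 10. So 24^45 ≡ 10 (mod 59).
Hence σ⁻¹(24) = 10.

10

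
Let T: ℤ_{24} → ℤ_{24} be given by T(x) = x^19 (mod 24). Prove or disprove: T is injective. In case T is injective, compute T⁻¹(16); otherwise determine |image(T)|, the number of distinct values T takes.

15

T(0) = 0^19 = 0.
T(6): Repeated squaring mod 24: 6^1 ≡ 6, 6^2 ≡ 6² = 36 ≡ 12, 6^4 ≡ 12² = 144 ≡ 0, 6^8 ≡ 0² = 0, 6^16 ≡ 0² = 0. Since 19 = 16 + 2 + 1, 6^19 ≡ 0·12·6: 0·12 = 0, then 0·6 = 0. So 6^19 ≡ 0 (mod 24).
So T(0) = T(6) = 0 while 0 ≠ 6, thus T is not injective.
Since T is not injective, we determine |image(T)|. Computing x^19 mod 24 for each x (by repeated squaring, reducing mod 24 at every step), the values T(0), T(1), …, T(23) are: 0, 1, 8, 3, 16, 5, 0, 7, 8, 9, 16, 11, 0, 13, 8, 15, 16, 17, 0, 19, 8, 21, 16, 23.
The distinct values are {0, 1, 3, 5, 7, 8, 9, 11, 13, 15, 16, 17, 19, 21, 23}; there are 15 of them.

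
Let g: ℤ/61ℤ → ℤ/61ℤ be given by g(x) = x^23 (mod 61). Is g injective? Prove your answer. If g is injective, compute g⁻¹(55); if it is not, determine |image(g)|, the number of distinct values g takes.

31

Since 61 is prime, the nonzero elements of ℤ/61ℤ form a cyclic group of order 60.
As gcd(23, 60) = 1, raising to the 23rd power is a bijection on this group: if x_1^23 ≡ x_2^23 then (x_1x_2^{−1})^23 = 1, and the only element of order dividing gcd(23, 60) = 1 is 1, so x_1 = x_2.
With g(0) = 0 this makes g injective on all of ℤ/61ℤ, hence bijective (finite equal-size domain and codomain). In particular g is injective.
Since g is injective, we find the preimage of 55. The inverse of x ↦ x^23 on (ℤ/61ℤ)^× is x ↦ x^47, because 23·47 = 1081 = 18·60 + 1 ≡ 1 (mod 60) and x^{60} = 1 for x ≠ 0 (Fermat). So g⁻¹(55) = 55^47 mod 61.
Repeated squaring mod 61: 55^1 ≡ 55, 55^2 ≡ 55² = 3025 ≡ 36, 55^4 ≡ 36² = 1296 ≡ 15, 55^8 ≡ 15² = 225 ≡ 42, 55^16 ≡ 42² = 1764 ≡ 56, 55^32 ≡ 56² = 3136 ≡ 25. Since 47 = 32 + 8 + 4 + 2 + 1, 55^47 ≡ 25·42·15·36·55: 25·42 = 1050 ≡ 13, then 13·15 = 195 ≡ 12, then 12·36 = 432 ≡ 5, then 5·55 = 275 ≡ 31. So 55^47 ≡ 31 (mod 61).
Hence g⁻¹(55) = 31.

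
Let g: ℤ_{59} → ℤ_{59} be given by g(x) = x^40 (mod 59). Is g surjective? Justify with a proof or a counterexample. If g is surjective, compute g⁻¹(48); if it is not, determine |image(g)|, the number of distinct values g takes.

30

g(29): Repeated squaring mod 59: 29^1 ≡ 29, 29^2 ≡ 29² = 841 ≡ 15, 29^4 ≡ 15² = 225 ≡ 48, 29^8 ≡ 48² = 2304 ≡ 3, 29^16 ≡ 3² = 9, 29^32 ≡ 9² = 81 ≡ 22. Since 40 = 32 + 8, 29^40 ≡ 22·3: 22·3 = 66 ≡ 7. So 29^40 ≡ 7 (mod 59).
g(30): Repeated squaring mod 59: 30^1 ≡ 30, 30^2 ≡ 30² = 900 ≡ 15, 30^4 ≡ 15² = 225 ≡ 48, 30^8 ≡ 48² = 2304 ≡ 3, 30^16 ≡ 3² = 9, 30^32 ≡ 9² = 81 ≡ 22. Since 40 = 32 + 8, 30^40 ≡ 22·3: 22·3 = 66 ≡ 7. So 30^40 ≡ 7 (mod 59).
So g(29) = g(30) = 7 while 29 ≠ 30, therefore g is not injective.
A non-injective map from the 59-element set ℤ_{59} to itself takes at most 58 distinct values, so it cannot be surjective. Hence g is not surjective.
Since g is not surjective, we determine |image(g)|. Computing x^40 mod 59 for each x (by repeated squaring, reducing mod 59 at every step), the values g(0), g(1), …, g(58) are: 0, 1, 17, 29, 53, 20, 21, 35, 16, 15, 45, 41, 3, 4, 5, 49, 36, 27, 19, 25, 57, 12, 48, 28, 51, 46, 9, 22, 26, 7, 7, 26, 22, 9, 46, 51, 28, 48, 12, 57, 25, 19, 27, 36, 49, 5, 4, 3, 41, 45, 15, 16, 35, 21, 20, 53, 29, 17, 1.
The distinct values are {0, 1, 3, 4, 5, 7, 9, 12, 15, 16, 17, 19, 20, 21, 22, 25, 26, 27, 28, 29, 35, 36, 41, 45, 46, 48, 49, 51, 53, 57}; there are 30 of them.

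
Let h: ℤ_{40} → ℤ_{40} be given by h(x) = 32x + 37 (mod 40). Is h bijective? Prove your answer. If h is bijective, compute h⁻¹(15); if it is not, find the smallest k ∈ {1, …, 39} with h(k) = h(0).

We have gcd(32, 40) = 8 > 1. Taking x_1 = 0 and x_2 = 5: h(0) = 37 and h(5) = 32·5 + 37 = 197 ≡ 37 (mod 40).
So h(0) = h(5) while 0 ≠ 5, so h is not injective, hence not bijective.
Since h is not bijective, we find the least positive k with h(k) = h(0): this means 32k ≡ 0 (mod 40), i.e. 40 ∣ 32k. Since gcd(32, 40) = 8, dividing through by 8 this holds exactly when 5 ∣ 4k, and as gcd(4, 5) = 1, exactly when 5 ∣ k.
The smallest positive such k is 5.

5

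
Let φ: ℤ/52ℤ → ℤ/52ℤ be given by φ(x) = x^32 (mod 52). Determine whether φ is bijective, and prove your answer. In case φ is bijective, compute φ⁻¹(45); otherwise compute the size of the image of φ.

φ(1) = 1^32 = 1.
φ(5): Repeated squaring mod 52: 5^1 ≡ 5, 5^2 ≡ 5² = 25, 5^4 ≡ 25² = 625 ≡ 1, 5^8 ≡ 1² = 1, 5^16 ≡ 1² = 1, 5^32 ≡ 1² = 1. So 5^32 ≡ 1 (mod 52).
So φ(1) = φ(5) = 1 while 1 ≠ 5, thus φ is not injective, hence not bijective.
Since φ is not bijective, we determine |image(φ)|. Computing x^32 mod 52 for each x (by repeated squaring, reducing mod 52 at every step), the values φ(0), φ(1), …, φ(51) are: 0, 1, 48, 9, 16, 1, 16, 29, 40, 29, 48, 9, 40, 13, 40, 9, 48, 29, 40, 29, 16, 1, 16, 9, 48, 1, 0, 1, 48, 9, 16, 1, 16, 29, 40, 29, 48, 9, 40, 13, 40, 9, 48, 29, 40, 29, 16, 1, 16, 9, 48, 1.
The distinct values are {0, 1, 9, 13, 16, 29, 40, 48}; there are 8 of them.

8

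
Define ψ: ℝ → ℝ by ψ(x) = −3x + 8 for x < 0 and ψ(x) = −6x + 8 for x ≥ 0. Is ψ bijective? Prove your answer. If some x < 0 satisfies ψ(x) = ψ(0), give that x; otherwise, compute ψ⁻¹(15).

-7/3

Both pieces are strictly decreasing (slopes −3 and −6), so each is injective on its own interval.
The left piece maps (−∞, 0) onto (8, ∞); the right piece maps [0, ∞) onto (−∞, 8].
Since 8 = 8, the images partition ℝ: ψ is injective and surjective, hence bijective.
Because the two images are disjoint, no x < 0 has ψ(x) = ψ(0), so we compute ψ⁻¹(15): 15 lies in (8, ∞), so solve −3x + 8 = 15: x = (15 − 8)/(−3) = −7/3.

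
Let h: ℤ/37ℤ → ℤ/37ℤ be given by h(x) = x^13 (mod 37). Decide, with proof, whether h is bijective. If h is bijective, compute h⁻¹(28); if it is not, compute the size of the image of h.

21

Since 37 is prime, the nonzero elements of ℤ/37ℤ form a cyclic group of order 36.
As gcd(13, 36) = 1, raising to the 13th power is a bijection on this group: if x_1^13 ≡ x_2^13 then (x_1x_2^{−1})^13 = 1, and the only element of order dividing gcd(13, 36) = 1 is 1, so x_1 = x_2.
With h(0) = 0 this makes h injective on all of ℤ/37ℤ, hence bijective (finite equal-size domain and codomain). In particular h is bijective.
Since h is bijective, we find the preimage of 28. The inverse of x ↦ x^13 on (ℤ/37ℤ)^× is x ↦ x^25, because 13·25 = 325 = 9·36 + 1 ≡ 1 (mod 36) and x^{36} = 1 for x ≠ 0 (Fermat). So h⁻¹(28) = 28^25 mod 37.
Repeated squaring mod 37: 28^1 ≡ 28, 28^2 ≡ 28² = 784 ≡ 7, 28^4 ≡ 7² = 49 ≡ 12, 28^8 ≡ 12² = 144 ≡ 33, 28^16 ≡ 33² = 1089 ≡ 16. Since 25 = 16 + 8 + 1, 28^25 ≡ 16·33·28: 16·33 = 528 ≡ 10, then 10·28 = 280 ≡ 21. So 28^25 ≡ 21 (mod 37).
Hence h⁻¹(28) = 21.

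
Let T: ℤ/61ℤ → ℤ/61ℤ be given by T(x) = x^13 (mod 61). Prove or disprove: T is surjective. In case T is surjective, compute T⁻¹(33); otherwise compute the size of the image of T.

Since 61 is prime, the nonzero elements of ℤ/61ℤ form a cyclic group of order 60.
As gcd(13, 60) = 1, raising to the 13th power is a bijection on this group: if u^13 ≡ v^13 then (uv^{−1})^13 = 1, and the only element of order dividing gcd(13, 60) = 1 is 1, so u = v.
With T(0) = 0 this makes T injective on all of ℤ/61ℤ, hence bijective (finite equal-size domain and codomain). In particular T is surjective.
Since T is surjective, we find the preimage of 33. The inverse of x ↦ x^13 on (ℤ/61ℤ)^× is x ↦ x^37, because 13·37 = 481 = 8·60 + 1 ≡ 1 (mod 60) and x^{60} = 1 for x ≠ 0 (Fermat). So T⁻¹(33) = 33^37 mod 61.
Repeated squaring mod 61: 33^1 ≡ 33, 33^2 ≡ 33² = 1089 ≡ 52, 33^4 ≡ 52² = 2704 ≡ 20, 33^8 ≡ 20² = 400 ≡ 34, 33^16 ≡ 34² = 1156 ≡ 58, 33^32 ≡ 58² = 3364 ≡ 9. Since 37 = 32 + 4 + 1, 33^37 ≡ 9·20·33: 9·20 = 180 ≡ 58, then 58·33 = 1914 ≡ 23. So 33^37 ≡ 23 (mod 61).
Hence T⁻¹(33) = 23.

23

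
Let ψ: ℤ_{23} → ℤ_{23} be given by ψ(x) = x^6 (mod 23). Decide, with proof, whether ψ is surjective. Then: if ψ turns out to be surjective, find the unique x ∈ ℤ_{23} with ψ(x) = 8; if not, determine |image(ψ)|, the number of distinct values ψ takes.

ψ(11): Repeated squaring mod 23: 11^1 ≡ 11, 11^2 ≡ 11² = 121 ≡ 6, 11^4 ≡ 6² = 36 ≡ 13. Since 6 = 4 + 2, 11^6 ≡ 13·6: 13·6 = 78 ≡ 9. So 11^6 ≡ 9 (mod 23).
ψ(12): Repeated squaring mod 23: 12^1 ≡ 12, 12^2 ≡ 12² = 144 ≡ 6, 12^4 ≡ 6² = 36 ≡ 13. Since 6 = 4 + 2, 12^6 ≡ 13·6: 13·6 = 78 ≡ 9. So 12^6 ≡ 9 (mod 23).
So ψ(11) = ψ(12) = 9 while 11 ≠ 12, so ψ is not injective.
A non-injective map from the 23-element set ℤ_{23} to itself takes at most 22 distinct values, so it cannot be surjective. Therefore ψ is not surjective.
Since ψ is not surjective, we determine |image(ψ)|. Computing x^6 mod 23 for each x (by repeated squaring, reducing mod 23 at every step), the values ψ(0), ψ(1), …, ψ(22) are: 0, 1, 18, 16, 2, 8, 12, 4, 13, 3, 6, 9, 9, 6, 3, 13, 4, 12, 8, 2, 16, 18, 1.
The distinct values are {0, 1, 2, 3, 4, 6, 8, 9, 12, 13, 16, 18}; there are 12 of them.

12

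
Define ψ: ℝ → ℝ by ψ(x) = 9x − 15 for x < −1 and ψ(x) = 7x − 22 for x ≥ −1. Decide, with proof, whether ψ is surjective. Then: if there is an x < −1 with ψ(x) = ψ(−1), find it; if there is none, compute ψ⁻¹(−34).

Both pieces are strictly increasing (slopes 9 and 7), so each is injective on its own interval.
The left piece maps (−∞, −1) onto (−∞, −24); the right piece maps [−1, ∞) onto [−29, ∞).
The union (−∞, −24) ∪ [−29, ∞) covers ℝ, so ψ is surjective.
For the follow-up: the images overlap, so an x < −1 with ψ(x) = ψ(−1) exists. ψ(−1) = −29; solving 9x − 15 = −29 for x < −1 gives x = (−29 + 15)/9 = −14/9.

-14/9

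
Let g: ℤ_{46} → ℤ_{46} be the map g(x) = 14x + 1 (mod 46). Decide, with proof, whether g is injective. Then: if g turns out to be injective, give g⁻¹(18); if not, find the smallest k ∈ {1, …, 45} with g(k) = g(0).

We have gcd(14, 46) = 2 > 1. Taking a = 0 and b = 23: g(0) = 1 and g(23) = 14·23 + 1 = 323 ≡ 1 (mod 46).
So g(0) = g(23) while 0 ≠ 23, therefore g is not injective.
Since g is not injective, we find the least positive k with g(k) = g(0): this means 14k ≡ 0 (mod 46), i.e. 46 ∣ 14k. Since gcd(14, 46) = 2, dividing through by 2 this holds exactly when 23 ∣ 7k, and as gcd(7, 23) = 1, exactly when 23 ∣ k.
The smallest positive such k is 23.

23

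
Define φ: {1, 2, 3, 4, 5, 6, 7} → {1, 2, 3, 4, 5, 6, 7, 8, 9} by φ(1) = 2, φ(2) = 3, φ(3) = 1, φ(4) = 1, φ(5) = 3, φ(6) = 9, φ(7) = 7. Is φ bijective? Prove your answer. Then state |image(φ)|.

φ(3) = 1 = φ(4) with 3 ≠ 4, so φ is not injective, hence not bijective.
The image of φ is {1, 2, 3, 7, 9}, which has 5 elements.

5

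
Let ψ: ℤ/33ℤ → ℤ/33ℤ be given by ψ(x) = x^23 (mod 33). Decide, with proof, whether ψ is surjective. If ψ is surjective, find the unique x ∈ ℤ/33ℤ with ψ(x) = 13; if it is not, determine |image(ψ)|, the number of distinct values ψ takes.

Computing x^23 mod 33 for each x (by repeated squaring, reducing mod 33 at every step), the values ψ(0), ψ(1), …, ψ(32) are: 0, 1, 8, 27, 31, 26, 18, 13, 17, 3, 10, 11, 12, 19, 5, 9, 4, 29, 24, 28, 14, 21, 22, 23, 30, 16, 20, 15, 7, 2, 6, 25, 32.
Every element of ℤ/33ℤ appears exactly once in this list, so ψ is a bijection, and in particular surjective.
Since ψ is surjective, we read off the preimage of 13 from the same table: ψ(7) = 13, so ψ⁻¹(13) = 7.

7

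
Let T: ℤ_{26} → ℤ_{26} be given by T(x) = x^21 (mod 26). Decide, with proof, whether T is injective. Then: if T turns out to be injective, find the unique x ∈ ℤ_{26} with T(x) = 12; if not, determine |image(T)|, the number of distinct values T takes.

10

T(1) = 1^21 = 1.
T(3): Repeated squaring mod 26: 3^1 ≡ 3, 3^2 ≡ 3² = 9, 3^4 ≡ 9² = 81 ≡ 3, 3^8 ≡ 3² = 9, 3^16 ≡ 9² = 81 ≡ 3. Since 21 = 16 + 4 + 1, 3^21 ≡ 3·3·3: 3·3 = 9, then 9·3 = 27 ≡ 1. So 3^21 ≡ 1 (mod 26).
So T(1) = T(3) = 1 while 1 ≠ 3, so T is not injective.
Since T is not injective, we determine |image(T)|. Computing x^21 mod 26 for each x (by repeated squaring, reducing mod 26 at every step), the values T(0), T(1), …, T(25) are: 0, 1, 18, 1, 12, 5, 18, 21, 8, 1, 12, 21, 12, 13, 14, 5, 14, 25, 18, 5, 8, 21, 14, 25, 8, 25.
The distinct values are {0, 1, 5, 8, 12, 13, 14, 18, 21, 25}; there are 10 of them.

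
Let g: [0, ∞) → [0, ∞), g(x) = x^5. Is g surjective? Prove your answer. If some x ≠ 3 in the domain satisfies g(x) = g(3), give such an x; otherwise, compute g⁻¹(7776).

6

For any y ∈ [0, ∞), x = y^{1/5} ∈ [0, ∞) gives g(x) = y, so g is surjective.
Since x ↦ x^5 is strictly increasing on [0, ∞), it is injective there, so no x ≠ 3 in the domain has g(x) = g(3). We therefore compute g⁻¹(7776) = 7776^{1/5} = 6 (indeed 6^5 = 7776).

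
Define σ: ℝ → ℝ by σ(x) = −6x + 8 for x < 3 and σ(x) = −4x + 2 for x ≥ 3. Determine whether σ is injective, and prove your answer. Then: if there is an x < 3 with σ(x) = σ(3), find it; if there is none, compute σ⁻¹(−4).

2

Both pieces are strictly decreasing (slopes −6 and −4), so each is injective on its own interval.
The left piece maps (−∞, 3) onto (−10, ∞); the right piece maps [3, ∞) onto (−∞, −10].
These images are disjoint, so no value is attained by both pieces. Hence σ is injective.
Because the two images are disjoint, no x < 3 has σ(x) = σ(3), so we compute σ⁻¹(−4): −4 lies in (−10, ∞), so solve −6x + 8 = −4: x = (−4 − 8)/(−6) = 2.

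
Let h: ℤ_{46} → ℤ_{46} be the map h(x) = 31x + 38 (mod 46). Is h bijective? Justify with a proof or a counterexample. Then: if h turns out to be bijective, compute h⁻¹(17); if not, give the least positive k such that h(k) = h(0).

By definition, injectivity means: for all a, b in the domain, h(a) = h(b) implies a = b.
Suppose h(a) = h(b) in ℤ_{46}. Then 31a + 38 ≡ 31b + 38 (mod 46), hence 31(a − b) ≡ 0 (mod 46).
Since gcd(31, 46) = 1, 31 is invertible modulo 46, therefore a − b ≡ 0 (mod 46), i.e. a = b.
We now compute 31⁻¹ mod 46 explicitly. Euclid's algorithm: 46 = 1·31 + 15, 31 = 2·15 + 1; back-substituting gives 1 = 3·31 − 2·46, so 31⁻¹ ≡ 3 (mod 46).
Then y ↦ 3(y − 38) is a two-sided inverse to h, so every y ∈ ℤ_{46} has a preimage.
Therefore h is bijective.
Since h is bijective, we find h⁻¹(17): we need 31x ≡ 17 − 38 ≡ 25 (mod 46). Using 31⁻¹ = 3: x ≡ 3·25 = 75 = 1·46 + 29, so x = 29.
Check: h(29) = 31·29 + 38 = 937 = 20·46 + 17 ≡ 17 (mod 46).

29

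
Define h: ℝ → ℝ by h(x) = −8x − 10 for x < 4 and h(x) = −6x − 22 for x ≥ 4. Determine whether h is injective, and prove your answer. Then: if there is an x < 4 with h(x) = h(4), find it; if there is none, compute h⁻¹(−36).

13/4

Both pieces are strictly decreasing (slopes −8 and −6), so each is injective on its own interval.
The left piece maps (−∞, 4) onto (−42, ∞); the right piece maps [4, ∞) onto (−∞, −46].
These images are disjoint, so no value is attained by both pieces. Therefore h is injective.
Because the two images are disjoint, no x < 4 has h(x) = h(4), so we compute h⁻¹(−36): −36 lies in (−42, ∞), so solve −8x − 10 = −36: x = (−36 + 10)/(−8) = 13/4.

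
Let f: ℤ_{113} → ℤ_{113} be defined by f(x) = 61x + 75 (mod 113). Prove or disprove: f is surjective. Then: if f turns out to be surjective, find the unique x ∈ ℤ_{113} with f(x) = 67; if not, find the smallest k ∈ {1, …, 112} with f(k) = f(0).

Since gcd(61, 113) = 1, 61 is invertible modulo 113. Euclid's algorithm: 113 = 1·61 + 52, 61 = 1·52 + 9, 52 = 5·9 + 7, 9 = 1·7 + 2, 7 = 3·2 + 1; back-substituting gives 1 = 63·61 − 34·113, so 61⁻¹ ≡ 63 (mod 113).
For any y ∈ ℤ_{113}, x = 63(y − 75) mod 113 satisfies f(x) = 61·63(y − 75) + 75 ≡ y (since 61·63 ≡ 1 mod 113). So every y has a preimage.
Hence f is surjective.
Since f is surjective, we find f⁻¹(67): we need 61x ≡ 67 − 75 ≡ 105 (mod 113). Using 61⁻¹ = 63: x ≡ 63·105 = 6615 = 58·113 + 61, so x = 61.
Check: f(61) = 61·61 + 75 = 3796 = 33·113 + 67 ≡ 67 (mod 113).

61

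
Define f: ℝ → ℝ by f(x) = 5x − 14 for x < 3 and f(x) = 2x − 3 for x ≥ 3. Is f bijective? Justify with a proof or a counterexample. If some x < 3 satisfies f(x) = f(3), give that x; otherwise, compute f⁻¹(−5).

Both pieces are strictly increasing (slopes 5 and 2), so each is injective on its own interval.
The left piece maps (−∞, 3) onto (−∞, 1); the right piece maps [3, ∞) onto [3, ∞).
The images leave a gap (1 has no preimage), so f is not surjective, hence not bijective.
Because the two images are disjoint, no x < 3 has f(x) = f(3), so we compute f⁻¹(−5): −5 lies in (−∞, 1), so solve 5x − 14 = −5: x = (−5 + 14)/5 = 9/5.

9/5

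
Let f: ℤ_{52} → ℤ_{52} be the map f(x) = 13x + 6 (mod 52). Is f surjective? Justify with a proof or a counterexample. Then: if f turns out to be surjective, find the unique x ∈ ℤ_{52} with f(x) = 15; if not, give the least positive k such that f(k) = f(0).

4

Recall: surjectivity means every element of the codomain has a preimage under f.
Since gcd(13, 52) = 13, we have 13x ≡ 0 (mod 13) for all x, so f(x) ≡ 6 (mod 13).
But 0 ≢ 6 (mod 13), so 0 ∈ ℤ_{52} has no preimage. Hence f is not surjective.
Since f is not surjective, we find the least positive k with f(k) = f(0): this means 13k ≡ 0 (mod 52), i.e. 52 ∣ 13k. Since gcd(13, 52) = 13, dividing through by 13 this holds exactly when 4 ∣ k.
The smallest positive such k is 4.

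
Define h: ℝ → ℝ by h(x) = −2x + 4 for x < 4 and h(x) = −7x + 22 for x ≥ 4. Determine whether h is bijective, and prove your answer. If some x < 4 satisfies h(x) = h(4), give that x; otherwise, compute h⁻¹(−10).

Both pieces are strictly decreasing (slopes −2 and −7), so each is injective on its own interval.
The left piece maps (−∞, 4) onto (−4, ∞); the right piece maps [4, ∞) onto (−∞, −6].
The images leave a gap (−4 has no preimage), so h is not surjective, hence not bijective.
Because the two images are disjoint, no x < 4 has h(x) = h(4), so we compute h⁻¹(−10): −10 lies in (−∞, −6], so solve −7x + 22 = −10: x = (−10 − 22)/(−7) = 32/7.

32/7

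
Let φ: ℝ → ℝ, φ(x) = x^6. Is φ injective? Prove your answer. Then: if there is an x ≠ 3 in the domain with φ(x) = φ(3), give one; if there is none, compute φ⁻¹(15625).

φ(3) = 729 = (−3)^6 = φ(−3) (since 6 is even), with 3 ≠ −3. So φ is not injective.
For the follow-up, such an x exists: taking x = −3 ∈ ℝ gives φ(−3) = 729 = φ(3) with −3 ≠ 3.

-3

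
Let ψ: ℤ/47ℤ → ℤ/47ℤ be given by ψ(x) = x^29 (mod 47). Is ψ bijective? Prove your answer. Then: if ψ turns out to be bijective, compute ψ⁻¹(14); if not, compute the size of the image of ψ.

Since 47 is prime, the nonzero elements of ℤ/47ℤ form a cyclic group of order 46.
As gcd(29, 46) = 1, raising to the 29th power is a bijection on this group: if s^29 ≡ t^29 then (st^{−1})^29 = 1, and the only element of order dividing gcd(29, 46) = 1 is 1, so s = t.
With ψ(0) = 0 this makes ψ injective on all of ℤ/47ℤ, hence bijective (finite equal-size domain and codomain). In particular ψ is bijective.
Since ψ is bijective, we find the preimage of 14. The inverse of x ↦ x^29 on (ℤ/47ℤ)^× is x ↦ x^27, because 29·27 = 783 = 17·46 + 1 ≡ 1 (mod 46) and x^{46} = 1 for x ≠ 0 (Fermat). So ψ⁻¹(14) = 14^27 mod 47.
Repeated squaring mod 47: 14^1 ≡ 14, 14^2 ≡ 14² = 196 ≡ 8, 14^4 ≡ 8² = 64 ≡ 17, 14^8 ≡ 17² = 289 ≡ 7, 14^16 ≡ 7² = 49 ≡ 2. Since 27 = 16 + 8 + 2 + 1, 14^27 ≡ 2·7·8·14: 2·7 = 14, then 14·8 = 112 ≡ 18, then 18·14 = 252 ≡ 17. So 14^27 ≡ 17 (mod 47).
Hence ψ⁻¹(14) = 17.

17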